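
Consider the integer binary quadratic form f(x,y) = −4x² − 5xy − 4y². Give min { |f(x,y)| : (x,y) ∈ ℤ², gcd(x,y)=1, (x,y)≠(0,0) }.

translate: b→-3 (≡5 mod 8), so (4,5,4)→(4,-3,3)
flip: (4,-3,3)→(3,3,4)
reduced (well bottom): (3,3,4) with a≤c, −a<b≤a
well minimum |f| = |-3| = 3 (negative-definite)

3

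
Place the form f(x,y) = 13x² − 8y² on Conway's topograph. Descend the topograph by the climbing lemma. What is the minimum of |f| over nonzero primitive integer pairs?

descent: ρ → (-8,16,5)  [lands on river]
river: ρ → (5,14,-11)
river: ρ → (-11,8,8)
river: ρ → (8,8,-11)
river: ρ → (-11,14,5)
river: ρ → (5,16,-8)
closes: descent 1, river 6
min |a| on river = 5

5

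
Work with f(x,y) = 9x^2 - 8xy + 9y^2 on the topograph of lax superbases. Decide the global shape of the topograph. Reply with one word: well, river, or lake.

D = b²−4ac = (-8)² − 4·9·9 = -260
D < 0 ⇒ definite ⇒ every region one sign ⇒ single well

well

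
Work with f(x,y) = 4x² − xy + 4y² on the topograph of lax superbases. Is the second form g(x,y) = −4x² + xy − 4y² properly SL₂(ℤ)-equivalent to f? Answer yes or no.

D₁ = -63, D₂ = -63
f: flip: (4,-1,4)→(4,1,4)
f: reduced (well bottom): (4,1,4) with a≤c, −a<b≤a
g is negative-definite; reduce −g:
−g: flip: (4,-1,4)→(4,1,4)
−g: reduced (well bottom): (4,1,4) with a≤c, −a<b≤a
flip sign back: reduced form of g is (-4,-1,-4)
reduced forms (4, 1, 4) vs (-4, -1, -4) ⇒ inequivalent

no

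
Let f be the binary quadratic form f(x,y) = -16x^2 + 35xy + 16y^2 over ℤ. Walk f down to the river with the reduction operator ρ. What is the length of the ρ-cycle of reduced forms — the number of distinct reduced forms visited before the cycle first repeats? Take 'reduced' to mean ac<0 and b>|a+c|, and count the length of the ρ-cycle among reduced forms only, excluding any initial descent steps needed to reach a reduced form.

D = 2249, ⌊√D⌋ = 47
river: ρ → (16,29,-22)
river: ρ → (-22,15,23)
river: ρ → (23,31,-14)
river: ρ → (-14,25,29)
river: ρ → (29,33,-10)
river: ρ → (-10,47,1)
river: ρ → (1,47,-10)
river: ρ → (-10,33,29)
river: ρ → (29,25,-14)
river: ρ → (-14,31,23)
river: ρ → (23,15,-22)
river: ρ → (-22,29,16)
river: ρ → (16,35,-16)
river: ρ → (-16,29,22)
river: ρ → (22,15,-23)
river: ρ → (-23,31,14)
river: ρ → (14,25,-29)
river: ρ → (-29,33,10)
river: ρ → (10,47,-1)
river: ρ → (-1,47,10)
river: ρ → (10,33,-29)
river: ρ → (-29,25,14)
river: ρ → (14,31,-23)
river: ρ → (-23,15,22)
river: ρ → (22,29,-16)
river: ρ → (-16,35,16)
ρ-cycle length = 26 (tail of 0 descent steps not counted)

26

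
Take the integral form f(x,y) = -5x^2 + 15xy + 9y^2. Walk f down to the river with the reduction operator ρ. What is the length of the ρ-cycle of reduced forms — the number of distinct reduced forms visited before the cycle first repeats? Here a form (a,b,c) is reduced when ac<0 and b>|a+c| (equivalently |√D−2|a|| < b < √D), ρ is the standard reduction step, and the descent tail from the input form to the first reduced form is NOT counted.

D = 405, ⌊√D⌋ = 20
river: ρ → (9,3,-11)
river: ρ → (-11,19,1)
river: ρ → (1,19,-11)
river: ρ → (-11,3,9)
river: ρ → (9,15,-5)
river: ρ → (-5,15,9)
ρ-cycle length = 6 (tail of 0 descent steps not counted)

6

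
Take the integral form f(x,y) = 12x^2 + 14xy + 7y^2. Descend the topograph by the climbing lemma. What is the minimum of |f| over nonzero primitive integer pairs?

translate: b→-10 (≡14 mod 24), so (12,14,7)→(12,-10,5)
flip: (12,-10,5)→(5,10,12)
translate: b→0 (≡10 mod 10), so (5,10,12)→(5,0,7)
reduced (well bottom): (5,0,7) with a≤c, −a<b≤a
well minimum = a = 5

5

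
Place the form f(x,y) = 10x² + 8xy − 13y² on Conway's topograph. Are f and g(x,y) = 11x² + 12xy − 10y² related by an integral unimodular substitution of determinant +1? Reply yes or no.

D₁ = 584, D₂ = 584
river cycle of f (length 8): (-13, 18, 5), (5, 22, -5), (-5, 18, 13), (13, 8, -10), (-10, 12, 11), (11, 10, -11), (-11, 12, 10), (10, 8, -13)
river cycle of g (length 8): (-10, 8, 13), (13, 18, -5), (-5, 22, 5), (5, 18, -13), (-13, 8, 10), (10, 12, -11), (-11, 10, 11), (11, 12, -10)
cycles differ ⇒ inequivalent

no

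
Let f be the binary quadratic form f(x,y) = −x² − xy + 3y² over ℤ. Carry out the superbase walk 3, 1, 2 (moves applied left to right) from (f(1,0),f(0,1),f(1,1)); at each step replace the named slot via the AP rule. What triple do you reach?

start (-1,3,1) = (f(1,0),f(0,1),f(1,1))
replace slot 3: 2·((-1)+3) − 1 = 3 → (-1,3,3)
replace slot 1: 2·(3+3) − (-1) = 13 → (13,3,3)
replace slot 2: 2·(13+3) − 3 = 29 → (13,29,3)

13,29,3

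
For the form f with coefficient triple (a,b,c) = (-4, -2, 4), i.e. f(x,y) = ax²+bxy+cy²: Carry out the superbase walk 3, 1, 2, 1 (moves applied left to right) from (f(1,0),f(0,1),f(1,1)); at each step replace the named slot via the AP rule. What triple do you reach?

start (-4,4,-2) = (f(1,0),f(0,1),f(1,1))
replace slot 3: 2·((-4)+4) − (-2) = 2 → (-4,4,2)
replace slot 1: 2·(4+2) − (-4) = 16 → (16,4,2)
replace slot 2: 2·(16+2) − 4 = 32 → (16,32,2)
replace slot 1: 2·(32+2) − 16 = 52 → (52,32,2)

52,32,2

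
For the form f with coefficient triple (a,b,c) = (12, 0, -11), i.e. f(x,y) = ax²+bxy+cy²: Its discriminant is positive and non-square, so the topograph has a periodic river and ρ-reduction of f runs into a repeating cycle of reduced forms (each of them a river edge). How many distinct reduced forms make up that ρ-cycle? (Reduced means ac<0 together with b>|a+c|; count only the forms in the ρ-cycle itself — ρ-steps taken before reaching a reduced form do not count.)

D = 528, ⌊√D⌋ = 22
descent: ρ → (-11,22,1)  [lands on river]
river: ρ → (1,22,-11)
ρ-cycle length = 2 (tail of 1 descent step not counted)

2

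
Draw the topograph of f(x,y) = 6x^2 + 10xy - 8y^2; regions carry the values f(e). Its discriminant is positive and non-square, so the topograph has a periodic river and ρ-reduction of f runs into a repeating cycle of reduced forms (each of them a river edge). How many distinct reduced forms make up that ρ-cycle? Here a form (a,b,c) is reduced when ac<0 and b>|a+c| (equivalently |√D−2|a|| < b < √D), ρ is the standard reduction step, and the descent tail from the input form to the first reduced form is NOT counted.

D = 292, ⌊√D⌋ = 17
river: ρ → (-8,6,8)
river: ρ → (8,10,-6)
river: ρ → (-6,14,4)
river: ρ → (4,10,-12)
river: ρ → (-12,14,2)
river: ρ → (2,14,-12)
river: ρ → (-12,10,4)
river: ρ → (4,14,-6)
river: ρ → (-6,10,8)
river: ρ → (8,6,-8)
river: ρ → (-8,10,6)
river: ρ → (6,14,-4)
river: ρ → (-4,10,12)
river: ρ → (12,14,-2)
river: ρ → (-2,14,12)
river: ρ → (12,10,-4)
river: ρ → (-4,14,6)
river: ρ → (6,10,-8)
ρ-cycle length = 18 (tail of 0 descent steps not counted)

18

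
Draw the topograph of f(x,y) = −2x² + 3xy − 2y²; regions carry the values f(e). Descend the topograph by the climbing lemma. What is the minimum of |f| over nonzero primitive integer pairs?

translate: b→1 (≡-3 mod 4), so (2,-3,2)→(2,1,1)
flip: (2,1,1)→(1,-1,2)
translate: b→1 (≡-1 mod 2), so (1,-1,2)→(1,1,2)
reduced (well bottom): (1,1,2) with a≤c, −a<b≤a
well minimum |f| = |-1| = 1 (negative-definite)

1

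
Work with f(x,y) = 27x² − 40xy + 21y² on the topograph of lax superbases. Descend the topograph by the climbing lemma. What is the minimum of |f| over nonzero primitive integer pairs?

translate: b→14 (≡-40 mod 54), so (27,-40,21)→(27,14,8)
flip: (27,14,8)→(8,-14,27)
translate: b→2 (≡-14 mod 16), so (8,-14,27)→(8,2,21)
reduced (well bottom): (8,2,21) with a≤c, −a<b≤a
well minimum = a = 8

8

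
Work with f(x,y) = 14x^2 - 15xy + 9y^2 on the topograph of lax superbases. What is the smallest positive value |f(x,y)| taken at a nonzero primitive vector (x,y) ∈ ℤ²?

translate: b→13 (≡-15 mod 28), so (14,-15,9)→(14,13,8)
flip: (14,13,8)→(8,-13,14)
translate: b→3 (≡-13 mod 16), so (8,-13,14)→(8,3,9)
reduced (well bottom): (8,3,9) with a≤c, −a<b≤a
well minimum = a = 8

8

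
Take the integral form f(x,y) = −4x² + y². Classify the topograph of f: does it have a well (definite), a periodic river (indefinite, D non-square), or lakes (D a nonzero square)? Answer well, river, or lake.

D = b²−4ac = 0² − 4·(-4)·1 = 16
D = 4² is a perfect square ⇒ form factors over ℤ ⇒ lakes

lake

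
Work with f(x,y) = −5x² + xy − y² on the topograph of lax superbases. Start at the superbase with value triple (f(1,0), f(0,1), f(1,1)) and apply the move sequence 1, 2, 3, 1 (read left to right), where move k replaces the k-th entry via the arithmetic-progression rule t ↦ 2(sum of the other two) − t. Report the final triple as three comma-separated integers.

start (-5,-1,-5) = (f(1,0),f(0,1),f(1,1))
replace slot 1: 2·((-1)+(-5)) − (-5) = -7 → (-7,-1,-5)
replace slot 2: 2·((-7)+(-5)) − (-1) = -23 → (-7,-23,-5)
replace slot 3: 2·((-7)+(-23)) − (-5) = -55 → (-7,-23,-55)
replace slot 1: 2·((-23)+(-55)) − (-7) = -149 → (-149,-23,-55)

-149,-23,-55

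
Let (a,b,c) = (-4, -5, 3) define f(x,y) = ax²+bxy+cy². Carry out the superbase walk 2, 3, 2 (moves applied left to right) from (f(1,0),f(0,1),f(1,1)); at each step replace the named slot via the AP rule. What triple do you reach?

start (-4,3,-6) = (f(1,0),f(0,1),f(1,1))
replace slot 2: 2·((-4)+(-6)) − 3 = -23 → (-4,-23,-6)
replace slot 3: 2·((-4)+(-23)) − (-6) = -48 → (-4,-23,-48)
replace slot 2: 2·((-4)+(-48)) − (-23) = -81 → (-4,-81,-48)

-4,-81,-48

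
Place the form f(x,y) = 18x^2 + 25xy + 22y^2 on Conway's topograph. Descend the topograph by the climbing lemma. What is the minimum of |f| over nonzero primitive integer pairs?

translate: b→-11 (≡25 mod 36), so (18,25,22)→(18,-11,15)
flip: (18,-11,15)→(15,11,18)
reduced (well bottom): (15,11,18) with a≤c, −a<b≤a
well minimum = a = 15

15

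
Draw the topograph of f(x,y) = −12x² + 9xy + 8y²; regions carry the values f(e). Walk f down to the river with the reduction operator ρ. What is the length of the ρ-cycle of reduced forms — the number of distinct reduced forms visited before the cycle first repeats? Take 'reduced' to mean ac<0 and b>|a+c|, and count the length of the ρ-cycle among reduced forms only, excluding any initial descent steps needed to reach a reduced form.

D = 465, ⌊√D⌋ = 21
river: ρ → (8,7,-13)
river: ρ → (-13,19,2)
river: ρ → (2,21,-3)
river: ρ → (-3,21,2)
river: ρ → (2,19,-13)
river: ρ → (-13,7,8)
river: ρ → (8,9,-12)
river: ρ → (-12,15,5)
river: ρ → (5,15,-12)
river: ρ → (-12,9,8)
ρ-cycle length = 10 (tail of 0 descent steps not counted)

10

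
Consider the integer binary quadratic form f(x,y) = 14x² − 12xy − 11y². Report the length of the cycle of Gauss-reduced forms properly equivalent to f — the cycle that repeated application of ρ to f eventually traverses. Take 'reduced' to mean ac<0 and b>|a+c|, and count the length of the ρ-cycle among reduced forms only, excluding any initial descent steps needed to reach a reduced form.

D = 760, ⌊√D⌋ = 27
descent: ρ → (-11,12,14)  [lands on river]
river: ρ → (14,16,-9)
river: ρ → (-9,20,10)
river: ρ → (10,20,-9)
river: ρ → (-9,16,14)
river: ρ → (14,12,-11)
river: ρ → (-11,10,15)
river: ρ → (15,20,-6)
river: ρ → (-6,16,21)
river: ρ → (21,26,-1)
river: ρ → (-1,26,21)
river: ρ → (21,16,-6)
river: ρ → (-6,20,15)
river: ρ → (15,10,-11)
ρ-cycle length = 14 (tail of 1 descent step not counted)

14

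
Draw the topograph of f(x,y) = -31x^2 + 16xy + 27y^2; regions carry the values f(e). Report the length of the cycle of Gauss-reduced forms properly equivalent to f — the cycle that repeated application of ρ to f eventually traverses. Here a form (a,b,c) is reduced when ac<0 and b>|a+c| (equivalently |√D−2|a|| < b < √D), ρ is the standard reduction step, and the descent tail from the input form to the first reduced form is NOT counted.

D = 3604, ⌊√D⌋ = 60
river: ρ → (27,38,-20)
river: ρ → (-20,42,23)
river: ρ → (23,50,-12)
river: ρ → (-12,46,31)
river: ρ → (31,16,-27)
river: ρ → (-27,38,20)
river: ρ → (20,42,-23)
river: ρ → (-23,50,12)
river: ρ → (12,46,-31)
river: ρ → (-31,16,27)
ρ-cycle length = 10 (tail of 0 descent steps not counted)

10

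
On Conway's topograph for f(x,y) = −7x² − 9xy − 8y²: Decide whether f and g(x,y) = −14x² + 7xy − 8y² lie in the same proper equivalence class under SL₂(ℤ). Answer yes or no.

D₁ = -143, D₂ = -399
discriminants differ ⇒ not SL₂(ℤ)-equivalent

no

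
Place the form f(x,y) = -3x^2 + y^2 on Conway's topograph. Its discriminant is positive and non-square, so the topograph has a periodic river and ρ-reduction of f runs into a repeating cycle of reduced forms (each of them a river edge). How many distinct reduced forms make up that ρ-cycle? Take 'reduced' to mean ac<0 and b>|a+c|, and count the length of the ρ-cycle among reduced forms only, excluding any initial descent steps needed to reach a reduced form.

D = 12, ⌊√D⌋ = 3
descent: ρ → (1,2,-2)  [lands on river]
river: ρ → (-2,2,1)
ρ-cycle length = 2 (tail of 1 descent step not counted)

2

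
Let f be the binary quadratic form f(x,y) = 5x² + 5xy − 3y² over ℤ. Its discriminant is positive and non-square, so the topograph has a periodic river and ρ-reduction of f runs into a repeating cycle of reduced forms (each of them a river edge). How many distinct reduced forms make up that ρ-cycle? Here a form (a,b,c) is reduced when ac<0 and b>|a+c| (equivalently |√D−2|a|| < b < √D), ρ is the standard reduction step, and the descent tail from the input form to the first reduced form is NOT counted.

D = 85, ⌊√D⌋ = 9
river: ρ → (-3,7,3)
river: ρ → (3,5,-5)
river: ρ → (-5,5,3)
river: ρ → (3,7,-3)
river: ρ → (-3,5,5)
river: ρ → (5,5,-3)
ρ-cycle length = 6 (tail of 0 descent steps not counted)

6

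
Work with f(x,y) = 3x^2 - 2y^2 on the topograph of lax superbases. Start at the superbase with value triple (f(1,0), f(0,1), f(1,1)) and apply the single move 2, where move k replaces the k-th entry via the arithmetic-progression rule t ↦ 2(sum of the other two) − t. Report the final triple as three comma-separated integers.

start (3,-2,1) = (f(1,0),f(0,1),f(1,1))
replace slot 2: 2·(3+1) − (-2) = 10 → (3,10,1)

3,10,1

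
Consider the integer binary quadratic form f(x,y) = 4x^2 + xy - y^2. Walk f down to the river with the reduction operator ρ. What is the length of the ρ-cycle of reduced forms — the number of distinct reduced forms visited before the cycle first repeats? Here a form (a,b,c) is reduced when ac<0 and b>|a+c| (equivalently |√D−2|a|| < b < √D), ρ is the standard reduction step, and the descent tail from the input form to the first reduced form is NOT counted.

D = 17, ⌊√D⌋ = 4
descent: ρ → (-1,3,2)  [lands on river]
river: ρ → (2,1,-2)
river: ρ → (-2,3,1)
river: ρ → (1,3,-2)
river: ρ → (-2,1,2)
river: ρ → (2,3,-1)
ρ-cycle length = 6 (tail of 1 descent step not counted)

6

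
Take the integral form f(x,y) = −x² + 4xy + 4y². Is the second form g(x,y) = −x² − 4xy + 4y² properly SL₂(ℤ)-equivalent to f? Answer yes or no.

D₁ = 32, D₂ = 32
river cycle of f (length 2): (4, 4, -1), (-1, 4, 4)
river cycle of g (length 2): (4, 4, -1), (-1, 4, 4)
cycles coincide ⇒ equivalent

yes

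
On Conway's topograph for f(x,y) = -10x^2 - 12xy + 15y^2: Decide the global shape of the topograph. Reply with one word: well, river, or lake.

D = b²−4ac = (-12)² − 4·(-10)·15 = 744
D > 0 non-square ⇒ indefinite ⇒ periodic river

river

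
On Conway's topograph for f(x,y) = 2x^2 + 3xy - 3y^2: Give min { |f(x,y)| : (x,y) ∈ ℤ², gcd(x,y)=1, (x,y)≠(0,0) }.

river: ρ → (-3,3,2)
river: ρ → (2,5,-1)
river: ρ → (-1,5,2)
river: ρ → (2,3,-3)
closes: descent 0, river 4
min |a| on river = 1

1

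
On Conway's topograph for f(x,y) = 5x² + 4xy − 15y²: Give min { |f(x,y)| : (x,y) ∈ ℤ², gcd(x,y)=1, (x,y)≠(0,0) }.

descent: ρ → (-15,-4,5)
descent: ρ → (5,14,-6)  [lands on river]
river: ρ → (-6,10,9)
river: ρ → (9,8,-7)
river: ρ → (-7,6,10)
river: ρ → (10,14,-3)
river: ρ → (-3,16,5)
closes: descent 2, river 6
min |a| on river = 3

3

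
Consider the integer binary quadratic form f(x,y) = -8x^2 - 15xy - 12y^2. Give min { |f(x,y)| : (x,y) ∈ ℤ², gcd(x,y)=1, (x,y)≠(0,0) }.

translate: b→-1 (≡15 mod 16), so (8,15,12)→(8,-1,5)
flip: (8,-1,5)→(5,1,8)
reduced (well bottom): (5,1,8) with a≤c, −a<b≤a
well minimum |f| = |-5| = 5 (negative-definite)

5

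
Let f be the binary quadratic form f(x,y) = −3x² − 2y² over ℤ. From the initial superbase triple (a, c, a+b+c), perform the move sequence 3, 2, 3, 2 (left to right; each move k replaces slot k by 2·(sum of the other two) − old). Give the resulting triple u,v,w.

start (-3,-2,-5) = (f(1,0),f(0,1),f(1,1))
replace slot 3: 2·((-3)+(-2)) − (-5) = -5 → (-3,-2,-5)
replace slot 2: 2·((-3)+(-5)) − (-2) = -14 → (-3,-14,-5)
replace slot 3: 2·((-3)+(-14)) − (-5) = -29 → (-3,-14,-29)
replace slot 2: 2·((-3)+(-29)) − (-14) = -50 → (-3,-50,-29)

-3,-50,-29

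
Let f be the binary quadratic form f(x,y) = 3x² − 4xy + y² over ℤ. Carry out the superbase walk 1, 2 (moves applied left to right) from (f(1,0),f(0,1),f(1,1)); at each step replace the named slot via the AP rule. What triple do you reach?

start (3,1,0) = (f(1,0),f(0,1),f(1,1))
replace slot 1: 2·(1+0) − 3 = -1 → (-1,1,0)
replace slot 2: 2·((-1)+0) − 1 = -3 → (-1,-3,0)

-1,-3,0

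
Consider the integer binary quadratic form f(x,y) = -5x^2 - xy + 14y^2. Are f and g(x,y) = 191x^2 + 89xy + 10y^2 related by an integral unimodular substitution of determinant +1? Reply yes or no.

D₁ = 281, D₂ = 281
river cycle of f (length 30): (-5, 9, 10), (10, 11, -4), (-4, 13, 7), (7, 15, -2), (-2, 13, 14), (14, 15, -1), (-1, 15, 14), (14, 13, -2), (-2, 15, 7), (7, 13, -4), … (20 more)
river cycle of g (length 30): (10, 11, -4), (-4, 13, 7), (7, 15, -2), (-2, 13, 14), (14, 15, -1), (-1, 15, 14), (14, 13, -2), (-2, 15, 7), (7, 13, -4), (-4, 11, 10), … (20 more)
cycles coincide ⇒ equivalent

yes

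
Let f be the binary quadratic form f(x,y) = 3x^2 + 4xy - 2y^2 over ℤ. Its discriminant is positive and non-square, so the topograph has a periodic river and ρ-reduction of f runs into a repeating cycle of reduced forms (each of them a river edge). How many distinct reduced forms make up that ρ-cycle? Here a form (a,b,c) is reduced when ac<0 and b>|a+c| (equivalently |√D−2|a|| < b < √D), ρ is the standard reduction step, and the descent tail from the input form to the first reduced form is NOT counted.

D = 40, ⌊√D⌋ = 6
river: ρ → (-2,4,3)
river: ρ → (3,2,-3)
river: ρ → (-3,4,2)
river: ρ → (2,4,-3)
river: ρ → (-3,2,3)
river: ρ → (3,4,-2)
ρ-cycle length = 6 (tail of 0 descent steps not counted)

6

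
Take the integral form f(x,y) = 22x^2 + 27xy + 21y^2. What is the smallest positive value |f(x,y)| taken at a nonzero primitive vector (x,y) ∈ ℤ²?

translate: b→-17 (≡27 mod 44), so (22,27,21)→(22,-17,16)
flip: (22,-17,16)→(16,17,22)
translate: b→-15 (≡17 mod 32), so (16,17,22)→(16,-15,21)
reduced (well bottom): (16,-15,21) with a≤c, −a<b≤a
well minimum = a = 16

16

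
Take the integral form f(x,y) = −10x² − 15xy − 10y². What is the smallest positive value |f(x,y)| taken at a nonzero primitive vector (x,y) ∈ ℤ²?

translate: b→-5 (≡15 mod 20), so (10,15,10)→(10,-5,5)
flip: (10,-5,5)→(5,5,10)
reduced (well bottom): (5,5,10) with a≤c, −a<b≤a
well minimum |f| = |-5| = 5 (negative-definite)

5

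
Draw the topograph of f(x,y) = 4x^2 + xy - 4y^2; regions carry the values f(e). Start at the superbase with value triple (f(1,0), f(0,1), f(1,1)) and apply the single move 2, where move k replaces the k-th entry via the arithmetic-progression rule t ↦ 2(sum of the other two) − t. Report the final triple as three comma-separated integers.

start (4,-4,1) = (f(1,0),f(0,1),f(1,1))
replace slot 2: 2·(4+1) − (-4) = 14 → (4,14,1)

4,14,1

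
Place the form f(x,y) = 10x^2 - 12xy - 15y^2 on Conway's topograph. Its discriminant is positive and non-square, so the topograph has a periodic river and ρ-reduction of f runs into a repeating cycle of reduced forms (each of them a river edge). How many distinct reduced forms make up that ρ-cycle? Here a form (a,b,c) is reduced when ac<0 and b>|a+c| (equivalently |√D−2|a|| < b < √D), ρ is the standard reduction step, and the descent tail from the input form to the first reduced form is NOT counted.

D = 744, ⌊√D⌋ = 27
descent: ρ → (-15,12,10)  [lands on river]
river: ρ → (10,8,-17)
river: ρ → (-17,26,1)
river: ρ → (1,26,-17)
river: ρ → (-17,8,10)
river: ρ → (10,12,-15)
river: ρ → (-15,18,7)
river: ρ → (7,24,-6)
river: ρ → (-6,24,7)
river: ρ → (7,18,-15)
ρ-cycle length = 10 (tail of 1 descent step not counted)

10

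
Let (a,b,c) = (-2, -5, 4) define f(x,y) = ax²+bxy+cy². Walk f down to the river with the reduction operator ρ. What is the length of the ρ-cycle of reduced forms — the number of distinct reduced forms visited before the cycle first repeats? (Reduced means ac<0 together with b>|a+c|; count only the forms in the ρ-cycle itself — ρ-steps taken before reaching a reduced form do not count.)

D = 57, ⌊√D⌋ = 7
descent: ρ → (4,5,-2)  [lands on river]
river: ρ → (-2,7,1)
river: ρ → (1,7,-2)
river: ρ → (-2,5,4)
river: ρ → (4,3,-3)
river: ρ → (-3,3,4)
ρ-cycle length = 6 (tail of 1 descent step not counted)

6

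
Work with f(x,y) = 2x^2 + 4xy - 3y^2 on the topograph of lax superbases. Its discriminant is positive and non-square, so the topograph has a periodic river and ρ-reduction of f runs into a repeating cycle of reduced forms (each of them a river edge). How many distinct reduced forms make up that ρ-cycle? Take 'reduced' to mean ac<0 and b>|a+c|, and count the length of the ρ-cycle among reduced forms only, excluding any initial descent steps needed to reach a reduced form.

D = 40, ⌊√D⌋ = 6
river: ρ → (-3,2,3)
river: ρ → (3,4,-2)
river: ρ → (-2,4,3)
river: ρ → (3,2,-3)
river: ρ → (-3,4,2)
river: ρ → (2,4,-3)
ρ-cycle length = 6 (tail of 0 descent steps not counted)

6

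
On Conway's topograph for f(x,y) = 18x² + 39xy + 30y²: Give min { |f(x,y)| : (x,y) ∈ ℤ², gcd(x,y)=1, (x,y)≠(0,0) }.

translate: b→3 (≡39 mod 36), so (18,39,30)→(18,3,9)
flip: (18,3,9)→(9,-3,18)
reduced (well bottom): (9,-3,18) with a≤c, −a<b≤a
well minimum = a = 9

9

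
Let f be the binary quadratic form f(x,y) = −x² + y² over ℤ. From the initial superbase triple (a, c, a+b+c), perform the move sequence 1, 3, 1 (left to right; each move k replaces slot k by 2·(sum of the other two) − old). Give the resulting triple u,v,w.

start (-1,1,0) = (f(1,0),f(0,1),f(1,1))
replace slot 1: 2·(1+0) − (-1) = 3 → (3,1,0)
replace slot 3: 2·(3+1) − 0 = 8 → (3,1,8)
replace slot 1: 2·(1+8) − 3 = 15 → (15,1,8)

15,1,8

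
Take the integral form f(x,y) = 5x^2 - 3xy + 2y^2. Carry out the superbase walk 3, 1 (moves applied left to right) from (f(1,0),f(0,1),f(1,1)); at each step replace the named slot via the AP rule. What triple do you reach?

start (5,2,4) = (f(1,0),f(0,1),f(1,1))
replace slot 3: 2·(5+2) − 4 = 10 → (5,2,10)
replace slot 1: 2·(2+10) − 5 = 19 → (19,2,10)

19,2,10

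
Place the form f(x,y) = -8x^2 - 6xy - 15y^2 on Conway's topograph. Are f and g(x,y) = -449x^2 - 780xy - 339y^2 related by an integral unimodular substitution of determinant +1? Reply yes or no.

D₁ = -444, D₂ = -444
f is negative-definite; reduce −f:
−f: reduced (well bottom): (8,6,15) with a≤c, −a<b≤a
flip sign back: reduced form of f is (-8,-6,-15)
g is negative-definite; reduce −g:
−g: translate: b→-118 (≡780 mod 898), so (449,780,339)→(449,-118,8)
−g: flip: (449,-118,8)→(8,118,449)
−g: translate: b→6 (≡118 mod 16), so (8,118,449)→(8,6,15)
−g: reduced (well bottom): (8,6,15) with a≤c, −a<b≤a
flip sign back: reduced form of g is (-8,-6,-15)
reduced forms (-8, -6, -15) vs (-8, -6, -15) ⇒ equivalent

yes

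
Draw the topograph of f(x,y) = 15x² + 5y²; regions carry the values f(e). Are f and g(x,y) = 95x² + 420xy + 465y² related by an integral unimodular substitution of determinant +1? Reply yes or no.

D₁ = -300, D₂ = -300
f: flip: (15,0,5)→(5,0,15)
f: reduced (well bottom): (5,0,15) with a≤c, −a<b≤a
g: translate: b→40 (≡420 mod 190), so (95,420,465)→(95,40,5)
g: flip: (95,40,5)→(5,-40,95)
g: translate: b→0 (≡-40 mod 10), so (5,-40,95)→(5,0,15)
g: reduced (well bottom): (5,0,15) with a≤c, −a<b≤a
reduced forms (5, 0, 15) vs (5, 0, 15) ⇒ equivalent

yes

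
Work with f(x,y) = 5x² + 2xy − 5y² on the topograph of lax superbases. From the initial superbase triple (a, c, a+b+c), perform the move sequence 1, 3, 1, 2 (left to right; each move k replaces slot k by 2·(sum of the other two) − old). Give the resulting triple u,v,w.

start (5,-5,2) = (f(1,0),f(0,1),f(1,1))
replace slot 1: 2·((-5)+2) − 5 = -11 → (-11,-5,2)
replace slot 3: 2·((-11)+(-5)) − 2 = -34 → (-11,-5,-34)
replace slot 1: 2·((-5)+(-34)) − (-11) = -67 → (-67,-5,-34)
replace slot 2: 2·((-67)+(-34)) − (-5) = -197 → (-67,-197,-34)

-67,-197,-34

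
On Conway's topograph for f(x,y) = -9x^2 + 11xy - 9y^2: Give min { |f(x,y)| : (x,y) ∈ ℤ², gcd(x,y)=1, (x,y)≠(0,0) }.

translate: b→7 (≡-11 mod 18), so (9,-11,9)→(9,7,7)
flip: (9,7,7)→(7,-7,9)
translate: b→7 (≡-7 mod 14), so (7,-7,9)→(7,7,9)
reduced (well bottom): (7,7,9) with a≤c, −a<b≤a
well minimum |f| = |-7| = 7 (negative-definite)

7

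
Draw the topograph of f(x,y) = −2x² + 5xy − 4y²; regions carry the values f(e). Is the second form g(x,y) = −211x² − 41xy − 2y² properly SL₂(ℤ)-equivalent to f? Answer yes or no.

D₁ = -7, D₂ = -7
f is negative-definite; reduce −f:
−f: translate: b→-1 (≡-5 mod 4), so (2,-5,4)→(2,-1,1)
−f: flip: (2,-1,1)→(1,1,2)
−f: reduced (well bottom): (1,1,2) with a≤c, −a<b≤a
flip sign back: reduced form of f is (-1,-1,-2)
g is negative-definite; reduce −g:
−g: flip: (211,41,2)→(2,-41,211)
−g: translate: b→-1 (≡-41 mod 4), so (2,-41,211)→(2,-1,1)
−g: flip: (2,-1,1)→(1,1,2)
−g: reduced (well bottom): (1,1,2) with a≤c, −a<b≤a
flip sign back: reduced form of g is (-1,-1,-2)
reduced forms (-1, -1, -2) vs (-1, -1, -2) ⇒ equivalent

yes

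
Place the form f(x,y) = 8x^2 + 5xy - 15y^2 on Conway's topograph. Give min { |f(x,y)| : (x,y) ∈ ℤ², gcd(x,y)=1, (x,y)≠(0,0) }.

descent: ρ → (-15,-5,8)
descent: ρ → (8,21,-2)  [lands on river]
river: ρ → (-2,19,18)
river: ρ → (18,17,-3)
river: ρ → (-3,19,12)
river: ρ → (12,5,-10)
river: ρ → (-10,15,7)
river: ρ → (7,13,-12)
river: ρ → (-12,11,8)
closes: descent 2, river 8
min |a| on river = 2

2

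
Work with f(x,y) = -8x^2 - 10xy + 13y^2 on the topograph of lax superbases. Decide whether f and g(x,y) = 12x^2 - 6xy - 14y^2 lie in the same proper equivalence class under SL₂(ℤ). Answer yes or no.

D₁ = 516, D₂ = 708
discriminants differ ⇒ not SL₂(ℤ)-equivalent

no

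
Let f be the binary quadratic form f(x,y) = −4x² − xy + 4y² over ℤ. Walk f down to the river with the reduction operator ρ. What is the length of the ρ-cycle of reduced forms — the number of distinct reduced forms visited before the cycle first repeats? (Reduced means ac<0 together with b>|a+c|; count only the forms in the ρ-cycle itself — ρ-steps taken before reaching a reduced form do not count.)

D = 65, ⌊√D⌋ = 8
descent: ρ → (4,1,-4)  [lands on river]
river: ρ → (-4,7,1)
river: ρ → (1,7,-4)
river: ρ → (-4,1,4)
river: ρ → (4,7,-1)
river: ρ → (-1,7,4)
ρ-cycle length = 6 (tail of 1 descent step not counted)

6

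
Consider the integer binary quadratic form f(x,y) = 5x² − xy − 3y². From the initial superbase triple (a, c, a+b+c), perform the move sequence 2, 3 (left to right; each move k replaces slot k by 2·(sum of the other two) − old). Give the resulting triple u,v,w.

start (5,-3,1) = (f(1,0),f(0,1),f(1,1))
replace slot 2: 2·(5+1) − (-3) = 15 → (5,15,1)
replace slot 3: 2·(5+15) − 1 = 39 → (5,15,39)

5,15,39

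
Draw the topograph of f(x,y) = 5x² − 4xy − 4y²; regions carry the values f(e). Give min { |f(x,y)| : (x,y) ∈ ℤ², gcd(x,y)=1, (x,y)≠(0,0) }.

descent: ρ → (-4,4,5)  [lands on river]
river: ρ → (5,6,-3)
river: ρ → (-3,6,5)
river: ρ → (5,4,-4)
closes: descent 1, river 4
min |a| on river = 3

3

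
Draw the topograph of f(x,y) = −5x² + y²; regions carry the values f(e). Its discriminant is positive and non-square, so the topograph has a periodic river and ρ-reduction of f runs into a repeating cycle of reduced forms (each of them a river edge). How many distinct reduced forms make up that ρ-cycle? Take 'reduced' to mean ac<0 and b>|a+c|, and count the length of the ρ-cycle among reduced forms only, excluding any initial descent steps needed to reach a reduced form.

D = 20, ⌊√D⌋ = 4
descent: ρ → (1,4,-1)  [lands on river]
river: ρ → (-1,4,1)
ρ-cycle length = 2 (tail of 1 descent step not counted)

2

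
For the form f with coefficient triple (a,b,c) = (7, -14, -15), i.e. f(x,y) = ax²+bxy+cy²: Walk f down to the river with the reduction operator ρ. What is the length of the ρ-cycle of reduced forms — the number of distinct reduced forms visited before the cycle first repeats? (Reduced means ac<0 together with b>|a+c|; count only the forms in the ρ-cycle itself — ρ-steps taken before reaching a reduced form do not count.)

D = 616, ⌊√D⌋ = 24
descent: ρ → (-15,14,7)  [lands on river]
river: ρ → (7,14,-15)
river: ρ → (-15,16,6)
river: ρ → (6,20,-9)
river: ρ → (-9,16,10)
river: ρ → (10,24,-1)
river: ρ → (-1,24,10)
river: ρ → (10,16,-9)
river: ρ → (-9,20,6)
river: ρ → (6,16,-15)
ρ-cycle length = 10 (tail of 1 descent step not counted)

10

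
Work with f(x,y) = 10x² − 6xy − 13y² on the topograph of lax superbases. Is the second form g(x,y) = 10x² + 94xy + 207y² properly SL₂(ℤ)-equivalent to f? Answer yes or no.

D₁ = 556, D₂ = 556
river cycle of f (length 18): (-13, 6, 10), (10, 14, -9), (-9, 22, 2), (2, 22, -9), (-9, 14, 10), (10, 6, -13), (-13, 20, 3), (3, 22, -6), (-6, 14, 15), (15, 16, -5), … (8 more)
river cycle of g (length 18): (10, 14, -9), (-9, 22, 2), (2, 22, -9), (-9, 14, 10), (10, 6, -13), (-13, 20, 3), (3, 22, -6), (-6, 14, 15), (15, 16, -5), (-5, 14, 18), … (8 more)
cycles coincide ⇒ equivalent

yes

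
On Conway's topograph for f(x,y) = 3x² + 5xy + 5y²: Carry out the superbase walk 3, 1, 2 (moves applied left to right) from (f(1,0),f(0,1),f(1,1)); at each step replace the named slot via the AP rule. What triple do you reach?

start (3,5,13) = (f(1,0),f(0,1),f(1,1))
replace slot 3: 2·(3+5) − 13 = 3 → (3,5,3)
replace slot 1: 2·(5+3) − 3 = 13 → (13,5,3)
replace slot 2: 2·(13+3) − 5 = 27 → (13,27,3)

13,27,3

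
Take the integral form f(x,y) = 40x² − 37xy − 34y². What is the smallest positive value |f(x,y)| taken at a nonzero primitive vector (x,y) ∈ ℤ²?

descent: ρ → (-34,37,40)  [lands on river]
river: ρ → (40,43,-31)
river: ρ → (-31,81,2)
river: ρ → (2,79,-71)
river: ρ → (-71,63,10)
river: ρ → (10,77,-22)
river: ρ → (-22,55,43)
river: ρ → (43,31,-34)
closes: descent 1, river 8
min |a| on river = 2

2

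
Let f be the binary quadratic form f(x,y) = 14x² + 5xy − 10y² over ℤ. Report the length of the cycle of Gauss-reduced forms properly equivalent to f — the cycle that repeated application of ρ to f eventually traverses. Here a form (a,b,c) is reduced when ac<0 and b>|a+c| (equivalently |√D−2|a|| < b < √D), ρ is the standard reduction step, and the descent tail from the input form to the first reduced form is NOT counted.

D = 585, ⌊√D⌋ = 24
river: ρ → (-10,15,9)
river: ρ → (9,21,-4)
river: ρ → (-4,19,14)
river: ρ → (14,9,-9)
river: ρ → (-9,9,14)
river: ρ → (14,19,-4)
river: ρ → (-4,21,9)
river: ρ → (9,15,-10)
river: ρ → (-10,5,14)
river: ρ → (14,23,-1)
river: ρ → (-1,23,14)
river: ρ → (14,5,-10)
ρ-cycle length = 12 (tail of 0 descent steps not counted)

12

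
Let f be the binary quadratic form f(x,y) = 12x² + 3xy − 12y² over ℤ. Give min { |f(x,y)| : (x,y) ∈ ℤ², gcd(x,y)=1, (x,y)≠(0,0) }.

river: ρ → (-12,21,3)
river: ρ → (3,21,-12)
river: ρ → (-12,3,12)
river: ρ → (12,21,-3)
river: ρ → (-3,21,12)
river: ρ → (12,3,-12)
closes: descent 0, river 6
min |a| on river = 3

3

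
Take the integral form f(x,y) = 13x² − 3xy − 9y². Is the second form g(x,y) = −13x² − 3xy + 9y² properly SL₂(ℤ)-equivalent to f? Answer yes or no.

D₁ = 477, D₂ = 477
river cycle of f (length 8): (-9, 21, 1), (1, 21, -9), (-9, 15, 7), (7, 13, -11), (-11, 9, 9), (9, 9, -11), (-11, 13, 7), (7, 15, -9)
river cycle of g (length 8): (9, 21, -1), (-1, 21, 9), (9, 15, -7), (-7, 13, 11), (11, 9, -9), (-9, 9, 11), (11, 13, -7), (-7, 15, 9)
cycles differ ⇒ inequivalent

no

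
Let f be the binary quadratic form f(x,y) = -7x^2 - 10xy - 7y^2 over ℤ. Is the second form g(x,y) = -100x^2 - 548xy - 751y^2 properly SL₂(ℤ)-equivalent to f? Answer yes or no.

D₁ = -96, D₂ = -96
f is negative-definite; reduce −f:
−f: translate: b→-4 (≡10 mod 14), so (7,10,7)→(7,-4,4)
−f: flip: (7,-4,4)→(4,4,7)
−f: reduced (well bottom): (4,4,7) with a≤c, −a<b≤a
flip sign back: reduced form of f is (-4,-4,-7)
g is negative-definite; reduce −g:
−g: translate: b→-52 (≡548 mod 200), so (100,548,751)→(100,-52,7)
−g: flip: (100,-52,7)→(7,52,100)
−g: translate: b→-4 (≡52 mod 14), so (7,52,100)→(7,-4,4)
−g: flip: (7,-4,4)→(4,4,7)
−g: reduced (well bottom): (4,4,7) with a≤c, −a<b≤a
flip sign back: reduced form of g is (-4,-4,-7)
reduced forms (-4, -4, -7) vs (-4, -4, -7) ⇒ equivalent

yes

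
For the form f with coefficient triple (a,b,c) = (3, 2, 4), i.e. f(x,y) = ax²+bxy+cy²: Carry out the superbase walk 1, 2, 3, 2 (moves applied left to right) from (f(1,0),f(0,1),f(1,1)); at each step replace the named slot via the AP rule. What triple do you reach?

start (3,4,9) = (f(1,0),f(0,1),f(1,1))
replace slot 1: 2·(4+9) − 3 = 23 → (23,4,9)
replace slot 2: 2·(23+9) − 4 = 60 → (23,60,9)
replace slot 3: 2·(23+60) − 9 = 157 → (23,60,157)
replace slot 2: 2·(23+157) − 60 = 300 → (23,300,157)

23,300,157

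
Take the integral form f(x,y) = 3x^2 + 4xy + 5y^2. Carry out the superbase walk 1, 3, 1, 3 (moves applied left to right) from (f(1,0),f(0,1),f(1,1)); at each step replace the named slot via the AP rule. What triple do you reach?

start (3,5,12) = (f(1,0),f(0,1),f(1,1))
replace slot 1: 2·(5+12) − 3 = 31 → (31,5,12)
replace slot 3: 2·(31+5) − 12 = 60 → (31,5,60)
replace slot 1: 2·(5+60) − 31 = 99 → (99,5,60)
replace slot 3: 2·(99+5) − 60 = 148 → (99,5,148)

99,5,148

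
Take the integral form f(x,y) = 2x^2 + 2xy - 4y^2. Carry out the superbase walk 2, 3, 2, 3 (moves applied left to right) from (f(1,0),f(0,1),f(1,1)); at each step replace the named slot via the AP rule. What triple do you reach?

start (2,-4,0) = (f(1,0),f(0,1),f(1,1))
replace slot 2: 2·(2+0) − (-4) = 8 → (2,8,0)
replace slot 3: 2·(2+8) − 0 = 20 → (2,8,20)
replace slot 2: 2·(2+20) − 8 = 36 → (2,36,20)
replace slot 3: 2·(2+36) − 20 = 56 → (2,36,56)

2,36,56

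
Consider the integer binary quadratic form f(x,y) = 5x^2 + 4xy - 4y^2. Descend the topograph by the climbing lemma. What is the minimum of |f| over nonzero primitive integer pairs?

river: ρ → (-4,4,5)
river: ρ → (5,6,-3)
river: ρ → (-3,6,5)
river: ρ → (5,4,-4)
closes: descent 0, river 4
min |a| on river = 3

3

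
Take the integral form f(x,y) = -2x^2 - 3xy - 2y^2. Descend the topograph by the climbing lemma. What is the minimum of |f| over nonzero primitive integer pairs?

translate: b→-1 (≡3 mod 4), so (2,3,2)→(2,-1,1)
flip: (2,-1,1)→(1,1,2)
reduced (well bottom): (1,1,2) with a≤c, −a<b≤a
well minimum |f| = |-1| = 1 (negative-definite)

1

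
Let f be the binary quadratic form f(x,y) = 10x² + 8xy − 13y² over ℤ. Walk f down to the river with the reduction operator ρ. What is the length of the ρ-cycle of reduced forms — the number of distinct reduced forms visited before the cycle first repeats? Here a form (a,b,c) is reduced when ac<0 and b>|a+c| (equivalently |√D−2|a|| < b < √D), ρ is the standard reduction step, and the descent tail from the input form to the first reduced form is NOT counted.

D = 584, ⌊√D⌋ = 24
river: ρ → (-13,18,5)
river: ρ → (5,22,-5)
river: ρ → (-5,18,13)
river: ρ → (13,8,-10)
river: ρ → (-10,12,11)
river: ρ → (11,10,-11)
river: ρ → (-11,12,10)
river: ρ → (10,8,-13)
ρ-cycle length = 8 (tail of 0 descent steps not counted)

8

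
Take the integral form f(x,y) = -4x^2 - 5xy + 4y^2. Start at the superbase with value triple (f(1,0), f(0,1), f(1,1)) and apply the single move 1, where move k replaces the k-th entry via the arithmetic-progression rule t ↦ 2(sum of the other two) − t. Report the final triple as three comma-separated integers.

start (-4,4,-5) = (f(1,0),f(0,1),f(1,1))
replace slot 1: 2·(4+(-5)) − (-4) = 2 → (2,4,-5)

2,4,-5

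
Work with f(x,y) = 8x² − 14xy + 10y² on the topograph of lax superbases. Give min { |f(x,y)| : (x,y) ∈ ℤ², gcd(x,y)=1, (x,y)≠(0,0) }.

translate: b→2 (≡-14 mod 16), so (8,-14,10)→(8,2,4)
flip: (8,2,4)→(4,-2,8)
reduced (well bottom): (4,-2,8) with a≤c, −a<b≤a
well minimum = a = 4

4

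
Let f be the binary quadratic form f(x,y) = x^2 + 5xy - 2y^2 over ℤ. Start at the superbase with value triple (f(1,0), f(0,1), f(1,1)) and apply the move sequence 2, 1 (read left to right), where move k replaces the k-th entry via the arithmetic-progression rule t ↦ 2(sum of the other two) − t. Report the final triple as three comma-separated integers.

start (1,-2,4) = (f(1,0),f(0,1),f(1,1))
replace slot 2: 2·(1+4) − (-2) = 12 → (1,12,4)
replace slot 1: 2·(12+4) − 1 = 31 → (31,12,4)

31,12,4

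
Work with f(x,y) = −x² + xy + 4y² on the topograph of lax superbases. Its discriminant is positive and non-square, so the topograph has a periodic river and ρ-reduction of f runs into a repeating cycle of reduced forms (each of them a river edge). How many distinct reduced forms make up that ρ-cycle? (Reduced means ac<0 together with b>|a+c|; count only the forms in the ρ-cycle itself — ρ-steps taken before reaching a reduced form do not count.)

D = 17, ⌊√D⌋ = 4
descent: ρ → (4,-1,-1)
descent: ρ → (-1,3,2)  [lands on river]
river: ρ → (2,1,-2)
river: ρ → (-2,3,1)
river: ρ → (1,3,-2)
river: ρ → (-2,1,2)
river: ρ → (2,3,-1)
ρ-cycle length = 6 (tail of 2 descent steps not counted)

6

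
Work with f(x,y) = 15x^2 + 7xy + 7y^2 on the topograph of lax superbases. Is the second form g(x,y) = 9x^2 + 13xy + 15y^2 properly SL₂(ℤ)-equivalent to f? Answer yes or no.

D₁ = -371, D₂ = -371
f: flip: (15,7,7)→(7,-7,15)
f: translate: b→7 (≡-7 mod 14), so (7,-7,15)→(7,7,15)
f: reduced (well bottom): (7,7,15) with a≤c, −a<b≤a
g: translate: b→-5 (≡13 mod 18), so (9,13,15)→(9,-5,11)
g: reduced (well bottom): (9,-5,11) with a≤c, −a<b≤a
reduced forms (7, 7, 15) vs (9, -5, 11) ⇒ inequivalent

no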